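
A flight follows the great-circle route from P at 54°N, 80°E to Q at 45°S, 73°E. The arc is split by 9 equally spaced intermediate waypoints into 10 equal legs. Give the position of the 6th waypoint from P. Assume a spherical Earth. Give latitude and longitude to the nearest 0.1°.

Convert each endpoint to a unit vector on the sphere (x = cos φ cos λ, y = cos φ sin λ, z = sin φ).
The central angle between the endpoints is δ = arccos(p₁·p₂) ≈ 1.731 rad (99.2°).
Interpolate at f = 6/10 with slerp weights a = sin((1−f)δ)/sin δ ≈ 0.647, b = sin(fδ)/sin δ ≈ 0.873.
p = a·p₁ + b·p₂ ≈ (0.246, 0.965, -0.094); φ = arcsin(p_z) ≈ -5.40°, λ = atan2(p_y, p_x) ≈ 75.67°.

≈ 5.4°S, 75.7°E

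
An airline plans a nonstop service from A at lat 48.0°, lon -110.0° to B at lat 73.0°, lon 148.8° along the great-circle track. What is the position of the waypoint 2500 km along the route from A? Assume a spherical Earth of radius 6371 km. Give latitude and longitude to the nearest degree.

Write both endpoints as unit vectors p₁, p₂ with components (cos φ cos λ, cos φ sin λ, sin φ).
The central angle between the endpoints is δ = arccos(p₁·p₂) ≈ 0.833 rad (47.7°). The total great-circle distance is δ·R ≈ 0.833 × 6371 ≈ 5307 km, so the target fraction is f = 2500/5307 ≈ 0.471.
Interpolate at f ≈ 0.471 with slerp weights a = sin((1−f)δ)/sin δ ≈ 0.576, b = sin(fδ)/sin δ ≈ 0.517.
p = a·p₁ + b·p₂ ≈ (-0.261, -0.284, 0.923); φ = arcsin(p_z) ≈ 67.30°, λ = atan2(p_y, p_x) ≈ -132.59°.

≈ lat 67°, lon -133°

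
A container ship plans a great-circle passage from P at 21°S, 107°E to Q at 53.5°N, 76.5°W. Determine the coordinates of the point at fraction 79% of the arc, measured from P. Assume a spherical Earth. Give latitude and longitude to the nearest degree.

Write both endpoints as unit vectors p₁, p₂ with components (cos φ cos λ, cos φ sin λ, sin φ).
The central angle between the endpoints is δ = arccos(p₁·p₂) ≈ 2.572 rad (147.4°).
Interpolate at f = 0.79 with slerp weights a = sin((1−f)δ)/sin δ ≈ 0.954, b = sin(fδ)/sin δ ≈ 1.661.
p = a·p₁ + b·p₂ ≈ (-0.030, -0.109, 0.994); φ = arcsin(p_z) ≈ 83.51°, λ = atan2(p_y, p_x) ≈ -105.28°.

≈ 84°N, 105°W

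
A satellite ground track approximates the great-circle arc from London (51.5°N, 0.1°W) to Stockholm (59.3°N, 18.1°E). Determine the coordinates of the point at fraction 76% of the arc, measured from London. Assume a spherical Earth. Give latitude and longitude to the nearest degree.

The haversine formula gives a central angle δ ≈ 0.225 rad (12.9°) between the endpoints.
Interpolate at f = 0.76 with slerp weights a = sin((1−f)δ)/sin δ ≈ 0.242, b = sin(fδ)/sin δ ≈ 0.763.
p = a·p₁ + b·p₂ ≈ (0.521, 0.121, 0.845); φ = arcsin(p_z) ≈ 57.69°, λ = atan2(p_y, p_x) ≈ 13.05°.

≈ (58°N, 13°E)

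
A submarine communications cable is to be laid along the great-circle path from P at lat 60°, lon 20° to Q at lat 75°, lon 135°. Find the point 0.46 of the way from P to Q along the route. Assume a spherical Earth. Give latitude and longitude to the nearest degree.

≈ lat 75°, lon 46°

Write both endpoints as unit vectors p₁, p₂ with components (cos φ cos λ, cos φ sin λ, sin φ).
The central angle between the endpoints is δ = arccos(p₁·p₂) ≈ 0.673 rad (38.6°).
Interpolate at f = 0.46 with slerp weights a = sin((1−f)δ)/sin δ ≈ 0.570, b = sin(fδ)/sin δ ≈ 0.489.
p = a·p₁ + b·p₂ ≈ (0.178, 0.187, 0.966); φ = arcsin(p_z) ≈ 75.02°, λ = atan2(p_y, p_x) ≈ 46.33°.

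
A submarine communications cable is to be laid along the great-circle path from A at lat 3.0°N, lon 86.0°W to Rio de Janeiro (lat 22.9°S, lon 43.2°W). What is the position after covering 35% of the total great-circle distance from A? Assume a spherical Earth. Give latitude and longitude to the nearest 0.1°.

Convert each endpoint to a unit vector on the sphere (x = cos φ cos λ, y = cos φ sin λ, z = sin φ).
The central angle between the endpoints is δ = arccos(p₁·p₂) ≈ 0.857 rad (49.1°).
Interpolate at f = 0.35 with slerp weights a = sin((1−f)δ)/sin δ ≈ 0.699, b = sin(fδ)/sin δ ≈ 0.391.
p = a·p₁ + b·p₂ ≈ (0.311, -0.943, -0.116); φ = arcsin(p_z) ≈ -6.63°, λ = atan2(p_y, p_x) ≈ -71.74°.

≈ lat 6.6°S, lon 71.7°W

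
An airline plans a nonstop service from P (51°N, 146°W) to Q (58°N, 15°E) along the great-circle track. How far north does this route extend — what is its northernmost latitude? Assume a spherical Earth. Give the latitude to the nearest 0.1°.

The great circle lies in the plane with unit normal n̂ = (p₁ × p₂)/|p₁ × p₂|.
Here n̂_z ≈ +0.116; the vertex latitude is φ_max = arccos|n̂_z| ≈ 83.4°.
Check via Clairaut: cos φ_max = |cos φ₁| · sin C = cos(51.0°)·sin(10.6°) ≈ 0.116, again giving ≈ 83.4°.

≈ 83.4°N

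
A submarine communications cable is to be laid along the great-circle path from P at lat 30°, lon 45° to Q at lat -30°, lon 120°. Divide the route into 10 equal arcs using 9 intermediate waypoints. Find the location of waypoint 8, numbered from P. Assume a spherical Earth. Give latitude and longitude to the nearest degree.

Convert each endpoint to a unit vector on the sphere (x = cos φ cos λ, y = cos φ sin λ, z = sin φ).
The central angle between the endpoints is δ = arccos(p₁·p₂) ≈ 1.627 rad (93.2°).
Interpolate at f = 8/10 with slerp weights a = sin((1−f)δ)/sin δ ≈ 0.320, b = sin(fδ)/sin δ ≈ 0.965.
p = a·p₁ + b·p₂ ≈ (-0.222, 0.920, -0.323); φ = arcsin(p_z) ≈ -18.82°, λ = atan2(p_y, p_x) ≈ 103.56°.

≈ lat -19°, lon 104°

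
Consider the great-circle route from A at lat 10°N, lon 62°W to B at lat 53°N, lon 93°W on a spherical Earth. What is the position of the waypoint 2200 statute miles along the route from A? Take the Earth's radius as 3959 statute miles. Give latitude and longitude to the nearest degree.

≈ lat 38°N, lon 78°W

Write both endpoints as unit vectors p₁, p₂ with components (cos φ cos λ, cos φ sin λ, sin φ).
The central angle between the endpoints is δ = arccos(p₁·p₂) ≈ 0.868 rad (49.7°). The total great-circle distance is δ·R ≈ 0.868 × 3959 ≈ 3435 mi, so the target fraction is f = 2200/3435 ≈ 0.641.
Interpolate at f ≈ 0.641 with slerp weights a = sin((1−f)δ)/sin δ ≈ 0.402, b = sin(fδ)/sin δ ≈ 0.692.
p = a·p₁ + b·p₂ ≈ (0.164, -0.765, 0.622); φ = arcsin(p_z) ≈ 38.48°, λ = atan2(p_y, p_x) ≈ -77.89°.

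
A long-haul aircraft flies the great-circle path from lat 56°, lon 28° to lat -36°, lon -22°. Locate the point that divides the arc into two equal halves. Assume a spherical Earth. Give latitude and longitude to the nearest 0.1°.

From cos δ = sin φ₁ sin φ₂ + cos φ₁ cos φ₂ cos Δλ, the central angle is δ ≈ 1.769 rad (101.3°).
Interpolate at f = 1/2 with slerp weights a = sin((1−f)δ)/sin δ ≈ 0.789, b = sin(fδ)/sin δ ≈ 0.789.
p = a·p₁ + b·p₂ ≈ (0.981, -0.032, 0.190); φ = arcsin(p_z) ≈ 10.97°, λ = atan2(p_y, p_x) ≈ -1.87°.

≈ lat 11.0°, lon -1.9°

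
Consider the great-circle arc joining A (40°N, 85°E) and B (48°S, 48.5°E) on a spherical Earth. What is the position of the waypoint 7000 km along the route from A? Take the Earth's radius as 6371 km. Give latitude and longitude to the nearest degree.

Convert each endpoint to a unit vector on the sphere (x = cos φ cos λ, y = cos φ sin λ, z = sin φ).
The central angle between the endpoints is δ = arccos(p₁·p₂) ≈ 1.636 rad (93.8°). The total great-circle distance is δ·R ≈ 1.636 × 6371 ≈ 10426 km, so the target fraction is f = 7000/10426 ≈ 0.671.
Interpolate at f ≈ 0.671 with slerp weights a = sin((1−f)δ)/sin δ ≈ 0.513, b = sin(fδ)/sin δ ≈ 0.893.
p = a·p₁ + b·p₂ ≈ (0.430, 0.839, -0.333); φ = arcsin(p_z) ≈ -19.47°, λ = atan2(p_y, p_x) ≈ 62.86°.

≈ (19°S, 63°E)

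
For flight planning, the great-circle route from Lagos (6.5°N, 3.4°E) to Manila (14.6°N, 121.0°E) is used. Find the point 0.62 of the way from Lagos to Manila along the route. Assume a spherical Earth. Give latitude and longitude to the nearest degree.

≈ 20°N, 76°E

Convert each endpoint to a unit vector on the sphere (x = cos φ cos λ, y = cos φ sin λ, z = sin φ).
The central angle between the endpoints is δ = arccos(p₁·p₂) ≈ 2.001 rad (114.6°).
Interpolate at f = 0.62 with slerp weights a = sin((1−f)δ)/sin δ ≈ 0.758, b = sin(fδ)/sin δ ≈ 1.041.
p = a·p₁ + b·p₂ ≈ (0.233, 0.908, 0.348); φ = arcsin(p_z) ≈ 20.38°, λ = atan2(p_y, p_x) ≈ 75.59°.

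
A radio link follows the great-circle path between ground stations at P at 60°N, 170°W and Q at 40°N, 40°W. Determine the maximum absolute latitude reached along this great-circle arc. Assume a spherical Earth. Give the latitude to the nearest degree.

≈ 72°N

The great circle lies in the plane with unit normal n̂ = (p₁ × p₂)/|p₁ × p₂|.
Here n̂_z ≈ +0.309; the vertex latitude is φ_max = arccos|n̂_z| ≈ 72.0°.
Check via Clairaut: cos φ_max = |cos φ₁| · sin C = cos(60.0°)·sin(38.1°) ≈ 0.309, again giving ≈ 72.0°.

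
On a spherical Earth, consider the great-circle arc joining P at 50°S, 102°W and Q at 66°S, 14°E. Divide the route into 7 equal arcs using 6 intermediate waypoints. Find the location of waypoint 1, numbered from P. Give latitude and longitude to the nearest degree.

Write both endpoints as unit vectors p₁, p₂ with components (cos φ cos λ, cos φ sin λ, sin φ).
The central angle between the endpoints is δ = arccos(p₁·p₂) ≈ 0.946 rad (54.2°).
Interpolate at f = 1/7 with slerp weights a = sin((1−f)δ)/sin δ ≈ 0.894, b = sin(fδ)/sin δ ≈ 0.166.
p = a·p₁ + b·p₂ ≈ (-0.054, -0.546, -0.836); φ = arcsin(p_z) ≈ -56.76°, λ = atan2(p_y, p_x) ≈ -95.64°.

≈ 57°S, 96°W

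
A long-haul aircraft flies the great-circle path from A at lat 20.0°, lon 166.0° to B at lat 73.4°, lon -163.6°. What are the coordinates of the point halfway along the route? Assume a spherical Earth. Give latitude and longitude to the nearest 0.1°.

≈ lat 47.4°, lon 172.9°

Convert each endpoint to a unit vector on the sphere (x = cos φ cos λ, y = cos φ sin λ, z = sin φ).
The central angle between the endpoints is δ = arccos(p₁·p₂) ≈ 0.977 rad (56.0°).
Interpolate at f = 1/2 with slerp weights a = sin((1−f)δ)/sin δ ≈ 0.566, b = sin(fδ)/sin δ ≈ 0.566.
p = a·p₁ + b·p₂ ≈ (-0.671, 0.083, 0.736); φ = arcsin(p_z) ≈ 47.42°, λ = atan2(p_y, p_x) ≈ 172.95°.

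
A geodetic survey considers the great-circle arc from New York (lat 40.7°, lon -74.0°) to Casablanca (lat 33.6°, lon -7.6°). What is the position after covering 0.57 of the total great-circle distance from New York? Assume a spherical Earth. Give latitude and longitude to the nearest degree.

Convert each endpoint to a unit vector on the sphere (x = cos φ cos λ, y = cos φ sin λ, z = sin φ).
The central angle between the endpoints is δ = arccos(p₁·p₂) ≈ 0.910 rad (52.1°).
Interpolate at f = 0.57 with slerp weights a = sin((1−f)δ)/sin δ ≈ 0.483, b = sin(fδ)/sin δ ≈ 0.628.
p = a·p₁ + b·p₂ ≈ (0.619, -0.421, 0.663); φ = arcsin(p_z) ≈ 41.49°, λ = atan2(p_y, p_x) ≈ -34.22°.

≈ lat 41°, lon -34°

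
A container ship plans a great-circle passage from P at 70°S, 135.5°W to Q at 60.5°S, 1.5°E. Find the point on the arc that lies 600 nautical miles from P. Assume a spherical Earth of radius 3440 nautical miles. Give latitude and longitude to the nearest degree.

Write both endpoints as unit vectors p₁, p₂ with components (cos φ cos λ, cos φ sin λ, sin φ).
The central angle between the endpoints is δ = arccos(p₁·p₂) ≈ 0.803 rad (46.0°). The total great-circle distance is δ·R ≈ 0.803 × 3440 ≈ 2762 nmi, so the target fraction is f = 600/2762 ≈ 0.217.
Interpolate at f ≈ 0.217 with slerp weights a = sin((1−f)δ)/sin δ ≈ 0.817, b = sin(fδ)/sin δ ≈ 0.241.
p = a·p₁ + b·p₂ ≈ (-0.081, -0.193, -0.978); φ = arcsin(p_z) ≈ -77.94°, λ = atan2(p_y, p_x) ≈ -112.69°.

≈ 78°S, 113°W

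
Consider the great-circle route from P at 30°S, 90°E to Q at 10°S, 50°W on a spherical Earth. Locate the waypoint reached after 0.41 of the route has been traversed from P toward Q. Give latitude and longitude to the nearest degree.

Write both endpoints as unit vectors p₁, p₂ with components (cos φ cos λ, cos φ sin λ, sin φ).
The central angle between the endpoints is δ = arccos(p₁·p₂) ≈ 2.173 rad (124.5°).
Interpolate at f = 0.41 with slerp weights a = sin((1−f)δ)/sin δ ≈ 1.163, b = sin(fδ)/sin δ ≈ 0.944.
p = a·p₁ + b·p₂ ≈ (0.597, 0.295, -0.746); φ = arcsin(p_z) ≈ -48.20°, λ = atan2(p_y, p_x) ≈ 26.32°.

≈ 48°S, 26°E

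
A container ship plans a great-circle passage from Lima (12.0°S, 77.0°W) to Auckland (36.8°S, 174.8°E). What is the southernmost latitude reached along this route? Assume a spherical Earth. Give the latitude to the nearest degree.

≈ 41°S

The great circle lies in the plane with unit normal n̂ = (p₁ × p₂)/|p₁ × p₂|.
Here n̂_z ≈ -0.749; the vertex latitude is φ_max = arccos|n̂_z| ≈ 41.5°.
Check via Clairaut: cos φ_max = |cos φ₁| · sin C = cos(12.0°)·sin(130.0°) ≈ 0.749, again giving ≈ 41.5°.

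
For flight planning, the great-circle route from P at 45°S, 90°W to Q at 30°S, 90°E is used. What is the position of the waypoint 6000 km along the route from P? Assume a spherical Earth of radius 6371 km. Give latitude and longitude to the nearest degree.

Convert each endpoint to a unit vector on the sphere (x = cos φ cos λ, y = cos φ sin λ, z = sin φ).
The central angle between the endpoints is δ = arccos(p₁·p₂) ≈ 1.833 rad (105.0°). The total great-circle distance is δ·R ≈ 1.833 × 6371 ≈ 11675 km, so the target fraction is f = 6000/11675 ≈ 0.514.
Interpolate at f ≈ 0.514 with slerp weights a = sin((1−f)δ)/sin δ ≈ 0.805, b = sin(fδ)/sin δ ≈ 0.837.
p = a·p₁ + b·p₂ ≈ (0.000, 0.156, -0.988); φ = arcsin(p_z) ≈ -81.04°, λ = atan2(p_y, p_x) ≈ 90.00°.

≈ 81°S, 90°E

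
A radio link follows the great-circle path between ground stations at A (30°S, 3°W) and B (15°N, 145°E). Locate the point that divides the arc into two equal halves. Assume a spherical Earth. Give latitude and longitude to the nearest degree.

Write both endpoints as unit vectors p₁, p₂ with components (cos φ cos λ, cos φ sin λ, sin φ).
The central angle between the endpoints is δ = arccos(p₁·p₂) ≈ 2.566 rad (147.0°).
Interpolate at f = 1/2 with slerp weights a = sin((1−f)δ)/sin δ ≈ 1.761, b = sin(fδ)/sin δ ≈ 1.761.
p = a·p₁ + b·p₂ ≈ (0.130, 0.896, -0.425); φ = arcsin(p_z) ≈ -25.14°, λ = atan2(p_y, p_x) ≈ 81.77°.

≈ (25°S, 82°E)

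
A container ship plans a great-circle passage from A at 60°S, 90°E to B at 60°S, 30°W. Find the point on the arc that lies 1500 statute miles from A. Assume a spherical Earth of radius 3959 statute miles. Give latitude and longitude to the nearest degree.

From cos δ = sin φ₁ sin φ₂ + cos φ₁ cos φ₂ cos Δλ, the central angle is δ ≈ 0.896 rad (51.3°). The total great-circle distance is δ·R ≈ 0.896 × 3959 ≈ 3546 mi, so the target fraction is f = 1500/3546 ≈ 0.423.
Interpolate at f ≈ 0.423 with slerp weights a = sin((1−f)δ)/sin δ ≈ 0.633, b = sin(fδ)/sin δ ≈ 0.474.
p = a·p₁ + b·p₂ ≈ (0.205, 0.198, -0.958); φ = arcsin(p_z) ≈ -73.43°, λ = atan2(p_y, p_x) ≈ 43.98°.

≈ 73°S, 44°E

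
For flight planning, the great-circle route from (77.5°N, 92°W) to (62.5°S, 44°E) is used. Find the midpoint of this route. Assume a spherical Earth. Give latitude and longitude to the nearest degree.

≈ (15°N, 18°E)

Convert each endpoint to a unit vector on the sphere (x = cos φ cos λ, y = cos φ sin λ, z = sin φ).
The central angle between the endpoints is δ = arccos(p₁·p₂) ≈ 2.787 rad (159.7°).
Interpolate at f = 1/2 with slerp weights a = sin((1−f)δ)/sin δ ≈ 2.837, b = sin(fδ)/sin δ ≈ 2.837.
p = a·p₁ + b·p₂ ≈ (0.921, 0.296, 0.253); φ = arcsin(p_z) ≈ 14.67°, λ = atan2(p_y, p_x) ≈ 17.84°.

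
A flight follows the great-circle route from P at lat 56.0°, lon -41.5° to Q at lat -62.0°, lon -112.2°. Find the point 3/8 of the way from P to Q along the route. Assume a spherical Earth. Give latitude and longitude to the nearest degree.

≈ lat 12°, lon -68°

Convert each endpoint to a unit vector on the sphere (x = cos φ cos λ, y = cos φ sin λ, z = sin φ).
The central angle between the endpoints is δ = arccos(p₁·p₂) ≈ 2.272 rad (130.2°).
Interpolate at f = 3/8 with slerp weights a = sin((1−f)δ)/sin δ ≈ 1.294, b = sin(fδ)/sin δ ≈ 0.985.
p = a·p₁ + b·p₂ ≈ (0.367, -0.908, 0.203); φ = arcsin(p_z) ≈ 11.71°, λ = atan2(p_y, p_x) ≈ -67.97°.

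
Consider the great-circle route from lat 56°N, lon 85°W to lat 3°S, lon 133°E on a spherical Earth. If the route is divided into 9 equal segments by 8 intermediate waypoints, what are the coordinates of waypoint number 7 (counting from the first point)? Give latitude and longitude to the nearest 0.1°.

Write both endpoints as unit vectors p₁, p₂ with components (cos φ cos λ, cos φ sin λ, sin φ).
The central angle between the endpoints is δ = arccos(p₁·p₂) ≈ 2.075 rad (118.9°).
Interpolate at f = 7/9 with slerp weights a = sin((1−f)δ)/sin δ ≈ 0.508, b = sin(fδ)/sin δ ≈ 1.141.
p = a·p₁ + b·p₂ ≈ (-0.753, 0.550, 0.362); φ = arcsin(p_z) ≈ 21.21°, λ = atan2(p_y, p_x) ≈ 143.82°.

≈ lat 21.2°N, lon 143.8°E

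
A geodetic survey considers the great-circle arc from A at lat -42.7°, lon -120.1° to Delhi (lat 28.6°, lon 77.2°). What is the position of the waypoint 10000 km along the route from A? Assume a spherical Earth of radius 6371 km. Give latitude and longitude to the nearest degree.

Write both endpoints as unit vectors p₁, p₂ with components (cos φ cos λ, cos φ sin λ, sin φ).
The central angle between the endpoints is δ = arccos(p₁·p₂) ≈ 2.795 rad (160.2°). The total great-circle distance is δ·R ≈ 2.795 × 6371 ≈ 17810 km, so the target fraction is f = 10000/17810 ≈ 0.561.
Interpolate at f ≈ 0.561 with slerp weights a = sin((1−f)δ)/sin δ ≈ 2.774, b = sin(fδ)/sin δ ≈ 2.947.
p = a·p₁ + b·p₂ ≈ (-0.449, 0.760, -0.470); φ = arcsin(p_z) ≈ -28.04°, λ = atan2(p_y, p_x) ≈ 120.58°.

≈ lat -28°, lon 121°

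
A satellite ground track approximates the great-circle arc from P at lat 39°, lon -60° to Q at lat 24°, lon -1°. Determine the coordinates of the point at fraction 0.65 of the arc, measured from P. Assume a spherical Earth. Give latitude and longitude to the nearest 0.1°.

The haversine formula gives a central angle δ ≈ 0.900 rad (51.6°) between the endpoints.
Interpolate at f = 0.65 with slerp weights a = sin((1−f)δ)/sin δ ≈ 0.396, b = sin(fδ)/sin δ ≈ 0.705.
p = a·p₁ + b·p₂ ≈ (0.798, -0.277, 0.536); φ = arcsin(p_z) ≈ 32.39°, λ = atan2(p_y, p_x) ≈ -19.18°.

≈ lat 32.4°, lon -19.2°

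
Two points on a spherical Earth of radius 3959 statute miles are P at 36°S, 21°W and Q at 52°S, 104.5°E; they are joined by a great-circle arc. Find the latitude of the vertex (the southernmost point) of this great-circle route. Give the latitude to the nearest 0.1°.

The great circle lies in the plane with unit normal n̂ = (p₁ × p₂)/|p₁ × p₂|.
Here n̂_z ≈ +0.412; the vertex latitude is φ_max = arccos|n̂_z| ≈ 65.7°.
Check via Clairaut: cos φ_max = |cos φ₁| · sin C = cos(36.0°)·sin(149.4°) ≈ 0.412, again giving ≈ 65.7°.

≈ 65.7°S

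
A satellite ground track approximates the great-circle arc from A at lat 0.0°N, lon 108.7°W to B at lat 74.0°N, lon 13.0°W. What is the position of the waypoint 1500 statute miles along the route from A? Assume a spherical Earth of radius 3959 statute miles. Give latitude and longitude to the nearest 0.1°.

≈ lat 20.8°N, lon 102.5°W

The haversine formula gives a central angle δ ≈ 1.598 rad (91.6°) between the endpoints. The total great-circle distance is δ·R ≈ 1.598 × 3959 ≈ 6327 mi, so the target fraction is f = 1500/6327 ≈ 0.237.
Interpolate at f ≈ 0.237 with slerp weights a = sin((1−f)δ)/sin δ ≈ 0.939, b = sin(fδ)/sin δ ≈ 0.370.
p = a·p₁ + b·p₂ ≈ (-0.202, -0.913, 0.356); φ = arcsin(p_z) ≈ 20.84°, λ = atan2(p_y, p_x) ≈ -102.47°.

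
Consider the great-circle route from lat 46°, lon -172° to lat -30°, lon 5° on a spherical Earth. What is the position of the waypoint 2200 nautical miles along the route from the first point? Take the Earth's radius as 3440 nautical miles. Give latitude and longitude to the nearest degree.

Write both endpoints as unit vectors p₁, p₂ with components (cos φ cos λ, cos φ sin λ, sin φ).
The central angle between the endpoints is δ = arccos(p₁·p₂) ≈ 2.859 rad (163.8°). The total great-circle distance is δ·R ≈ 2.859 × 3440 ≈ 9836 nmi, so the target fraction is f = 2200/9836 ≈ 0.224.
Interpolate at f ≈ 0.224 with slerp weights a = sin((1−f)δ)/sin δ ≈ 2.861, b = sin(fδ)/sin δ ≈ 2.143.
p = a·p₁ + b·p₂ ≈ (-0.119, -0.115, 0.986); φ = arcsin(p_z) ≈ 80.48°, λ = atan2(p_y, p_x) ≈ -136.02°.

≈ lat 80°, lon -136°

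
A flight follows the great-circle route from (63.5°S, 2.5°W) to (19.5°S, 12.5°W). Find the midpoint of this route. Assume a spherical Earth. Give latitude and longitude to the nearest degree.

Write both endpoints as unit vectors p₁, p₂ with components (cos φ cos λ, cos φ sin λ, sin φ).
The central angle between the endpoints is δ = arccos(p₁·p₂) ≈ 0.777 rad (44.5°).
Interpolate at f = 1/2 with slerp weights a = sin((1−f)δ)/sin δ ≈ 0.540, b = sin(fδ)/sin δ ≈ 0.540.
p = a·p₁ + b·p₂ ≈ (0.738, -0.121, -0.664); φ = arcsin(p_z) ≈ -41.59°, λ = atan2(p_y, p_x) ≈ -9.29°.

≈ (42°S, 9°W)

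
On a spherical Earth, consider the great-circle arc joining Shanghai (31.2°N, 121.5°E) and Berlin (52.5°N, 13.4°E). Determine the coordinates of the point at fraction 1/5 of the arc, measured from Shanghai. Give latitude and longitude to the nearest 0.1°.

The haversine formula gives a central angle δ ≈ 1.319 rad (75.6°) between the endpoints.
Interpolate at f = 1/5 with slerp weights a = sin((1−f)δ)/sin δ ≈ 0.898, b = sin(fδ)/sin δ ≈ 0.269.
p = a·p₁ + b·p₂ ≈ (-0.242, 0.693, 0.679); φ = arcsin(p_z) ≈ 42.76°, λ = atan2(p_y, p_x) ≈ 109.25°.

≈ (42.8°N, 109.2°E)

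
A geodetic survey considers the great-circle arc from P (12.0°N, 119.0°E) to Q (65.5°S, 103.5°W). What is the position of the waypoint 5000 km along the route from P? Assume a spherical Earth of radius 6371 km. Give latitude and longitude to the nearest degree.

Convert each endpoint to a unit vector on the sphere (x = cos φ cos λ, y = cos φ sin λ, z = sin φ).
The central angle between the endpoints is δ = arccos(p₁·p₂) ≈ 2.081 rad (119.2°). The total great-circle distance is δ·R ≈ 2.081 × 6371 ≈ 13257 km, so the target fraction is f = 5000/13257 ≈ 0.377.
Interpolate at f ≈ 0.377 with slerp weights a = sin((1−f)δ)/sin δ ≈ 1.103, b = sin(fδ)/sin δ ≈ 0.810.
p = a·p₁ + b·p₂ ≈ (-0.601, 0.617, -0.508); φ = arcsin(p_z) ≈ -30.50°, λ = atan2(p_y, p_x) ≈ 134.27°.

≈ (31°S, 134°E)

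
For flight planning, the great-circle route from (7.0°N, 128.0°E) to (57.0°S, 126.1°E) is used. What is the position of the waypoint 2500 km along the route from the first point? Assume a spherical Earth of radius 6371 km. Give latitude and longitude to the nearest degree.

Convert each endpoint to a unit vector on the sphere (x = cos φ cos λ, y = cos φ sin λ, z = sin φ).
The central angle between the endpoints is δ = arccos(p₁·p₂) ≈ 1.117 rad (64.0°). The total great-circle distance is δ·R ≈ 1.117 × 6371 ≈ 7119 km, so the target fraction is f = 2500/7119 ≈ 0.351.
Interpolate at f ≈ 0.351 with slerp weights a = sin((1−f)δ)/sin δ ≈ 0.738, b = sin(fδ)/sin δ ≈ 0.425.
p = a·p₁ + b·p₂ ≈ (-0.587, 0.764, -0.267); φ = arcsin(p_z) ≈ -15.48°, λ = atan2(p_y, p_x) ≈ 127.54°.

≈ (15°S, 128°E)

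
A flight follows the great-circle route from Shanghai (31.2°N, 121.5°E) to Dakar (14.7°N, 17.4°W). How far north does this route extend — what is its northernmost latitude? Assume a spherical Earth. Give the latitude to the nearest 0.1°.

The great circle lies in the plane with unit normal n̂ = (p₁ × p₂)/|p₁ × p₂|.
Here n̂_z ≈ -0.625; the vertex latitude is φ_max = arccos|n̂_z| ≈ 51.3°.

≈ 51.3°N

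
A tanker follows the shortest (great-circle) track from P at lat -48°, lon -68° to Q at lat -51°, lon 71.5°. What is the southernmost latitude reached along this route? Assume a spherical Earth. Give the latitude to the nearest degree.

The great circle lies in the plane with unit normal n̂ = (p₁ × p₂)/|p₁ × p₂|.
Here n̂_z ≈ +0.283; the vertex latitude is φ_max = arccos|n̂_z| ≈ 73.6°.

≈ -74°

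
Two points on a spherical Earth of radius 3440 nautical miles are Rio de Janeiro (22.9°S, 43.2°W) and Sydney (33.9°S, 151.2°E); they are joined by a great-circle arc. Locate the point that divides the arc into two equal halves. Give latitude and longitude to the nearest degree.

Convert each endpoint to a unit vector on the sphere (x = cos φ cos λ, y = cos φ sin λ, z = sin φ).
The central angle between the endpoints is δ = arccos(p₁·p₂) ≈ 2.122 rad (121.6°).
Interpolate at f = 1/2 with slerp weights a = sin((1−f)δ)/sin δ ≈ 1.024, b = sin(fδ)/sin δ ≈ 1.024.
p = a·p₁ + b·p₂ ≈ (-0.057, -0.236, -0.970); φ = arcsin(p_z) ≈ -75.93°, λ = atan2(p_y, p_x) ≈ -103.60°.

≈ 76°S, 104°W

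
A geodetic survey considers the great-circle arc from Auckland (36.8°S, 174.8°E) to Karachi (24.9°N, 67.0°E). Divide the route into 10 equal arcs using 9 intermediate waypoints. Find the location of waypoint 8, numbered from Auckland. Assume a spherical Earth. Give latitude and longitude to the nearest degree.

Convert each endpoint to a unit vector on the sphere (x = cos φ cos λ, y = cos φ sin λ, z = sin φ).
The central angle between the endpoints is δ = arccos(p₁·p₂) ≈ 2.065 rad (118.3°).
Interpolate at f = 8/10 with slerp weights a = sin((1−f)δ)/sin δ ≈ 0.456, b = sin(fδ)/sin δ ≈ 1.132.
p = a·p₁ + b·p₂ ≈ (0.038, 0.978, 0.204); φ = arcsin(p_z) ≈ 11.75°, λ = atan2(p_y, p_x) ≈ 87.79°.

≈ (12°N, 88°E)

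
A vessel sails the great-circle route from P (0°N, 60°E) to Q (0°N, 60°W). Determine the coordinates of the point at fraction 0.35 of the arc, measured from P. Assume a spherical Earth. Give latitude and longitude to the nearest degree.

From cos δ = sin φ₁ sin φ₂ + cos φ₁ cos φ₂ cos Δλ, the central angle is δ ≈ 2.094 rad (120.0°).
Interpolate at f = 0.35 with slerp weights a = sin((1−f)δ)/sin δ ≈ 1.129, b = sin(fδ)/sin δ ≈ 0.773.
p = a·p₁ + b·p₂ ≈ (0.951, 0.309, 0.000); φ = arcsin(p_z) ≈ 0.00°, λ = atan2(p_y, p_x) ≈ 18.00°.

≈ (0°N, 18°E)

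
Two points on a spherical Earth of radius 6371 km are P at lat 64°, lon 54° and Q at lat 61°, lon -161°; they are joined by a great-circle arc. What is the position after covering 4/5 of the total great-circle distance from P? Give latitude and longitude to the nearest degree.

Write both endpoints as unit vectors p₁, p₂ with components (cos φ cos λ, cos φ sin λ, sin φ).
The central angle between the endpoints is δ = arccos(p₁·p₂) ≈ 0.912 rad (52.3°).
Interpolate at f = 4/5 with slerp weights a = sin((1−f)δ)/sin δ ≈ 0.229, b = sin(fδ)/sin δ ≈ 0.843.
p = a·p₁ + b·p₂ ≈ (-0.327, -0.052, 0.943); φ = arcsin(p_z) ≈ 70.65°, λ = atan2(p_y, p_x) ≈ -171.02°.

≈ lat 71°, lon -171°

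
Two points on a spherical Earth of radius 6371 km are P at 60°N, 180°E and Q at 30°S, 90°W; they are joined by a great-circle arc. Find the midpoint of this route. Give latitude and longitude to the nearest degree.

≈ 20°N, 120°W

Write both endpoints as unit vectors p₁, p₂ with components (cos φ cos λ, cos φ sin λ, sin φ).
The central angle between the endpoints is δ = arccos(p₁·p₂) ≈ 2.019 rad (115.7°).
Interpolate at f = 1/2 with slerp weights a = sin((1−f)δ)/sin δ ≈ 0.939, b = sin(fδ)/sin δ ≈ 0.939.
p = a·p₁ + b·p₂ ≈ (-0.470, -0.813, 0.344); φ = arcsin(p_z) ≈ 20.10°, λ = atan2(p_y, p_x) ≈ -120.00°.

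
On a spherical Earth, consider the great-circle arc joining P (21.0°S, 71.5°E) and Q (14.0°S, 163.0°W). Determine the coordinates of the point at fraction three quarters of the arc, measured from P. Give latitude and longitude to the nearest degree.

From cos δ = sin φ₁ sin φ₂ + cos φ₁ cos φ₂ cos Δλ, the central angle is δ ≈ 2.026 rad (116.1°).
Interpolate at f = 3/4 with slerp weights a = sin((1−f)δ)/sin δ ≈ 0.540, b = sin(fδ)/sin δ ≈ 1.112.
p = a·p₁ + b·p₂ ≈ (-0.872, 0.163, -0.462); φ = arcsin(p_z) ≈ -27.54°, λ = atan2(p_y, p_x) ≈ 169.43°.

≈ (28°S, 169°E)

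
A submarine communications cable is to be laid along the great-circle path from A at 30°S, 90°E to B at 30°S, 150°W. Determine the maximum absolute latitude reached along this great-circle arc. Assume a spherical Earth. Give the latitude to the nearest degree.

The great circle lies in the plane with unit normal n̂ = (p₁ × p₂)/|p₁ × p₂|.
Here n̂_z ≈ +0.655; the vertex latitude is φ_max = arccos|n̂_z| ≈ 49.1°.
Check via Clairaut: cos φ_max = |cos φ₁| · sin C = cos(30.0°)·sin(130.9°) ≈ 0.655, again giving ≈ 49.1°.

≈ 49°S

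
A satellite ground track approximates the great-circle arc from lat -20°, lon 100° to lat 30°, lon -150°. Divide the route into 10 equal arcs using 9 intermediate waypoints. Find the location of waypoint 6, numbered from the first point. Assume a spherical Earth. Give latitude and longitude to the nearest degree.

≈ lat 14°, lon 162°

Write both endpoints as unit vectors p₁, p₂ with components (cos φ cos λ, cos φ sin λ, sin φ).
The central angle between the endpoints is δ = arccos(p₁·p₂) ≈ 2.037 rad (116.7°).
Interpolate at f = 6/10 with slerp weights a = sin((1−f)δ)/sin δ ≈ 0.814, b = sin(fδ)/sin δ ≈ 1.052.
p = a·p₁ + b·p₂ ≈ (-0.922, 0.298, 0.247); φ = arcsin(p_z) ≈ 14.33°, λ = atan2(p_y, p_x) ≈ 162.08°.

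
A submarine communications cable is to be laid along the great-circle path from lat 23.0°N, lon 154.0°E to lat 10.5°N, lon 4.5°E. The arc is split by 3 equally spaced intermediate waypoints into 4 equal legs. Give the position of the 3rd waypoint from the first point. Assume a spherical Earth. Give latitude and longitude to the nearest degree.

Convert each endpoint to a unit vector on the sphere (x = cos φ cos λ, y = cos φ sin λ, z = sin φ).
The central angle between the endpoints is δ = arccos(p₁·p₂) ≈ 2.358 rad (135.1°).
Interpolate at f = 3/4 with slerp weights a = sin((1−f)δ)/sin δ ≈ 0.788, b = sin(fδ)/sin δ ≈ 1.390.
p = a·p₁ + b·p₂ ≈ (0.710, 0.425, 0.561); φ = arcsin(p_z) ≈ 34.14°, λ = atan2(p_y, p_x) ≈ 30.91°.

≈ lat 34°N, lon 31°E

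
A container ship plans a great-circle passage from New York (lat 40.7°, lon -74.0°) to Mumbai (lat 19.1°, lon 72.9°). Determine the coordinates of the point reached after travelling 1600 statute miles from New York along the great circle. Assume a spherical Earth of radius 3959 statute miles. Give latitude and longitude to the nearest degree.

≈ lat 58°, lon -50°

The haversine formula gives a central angle δ ≈ 1.968 rad (112.8°) between the endpoints. The total great-circle distance is δ·R ≈ 1.968 × 3959 ≈ 7791 mi, so the target fraction is f = 1600/7791 ≈ 0.205.
Interpolate at f ≈ 0.205 with slerp weights a = sin((1−f)δ)/sin δ ≈ 1.084, b = sin(fδ)/sin δ ≈ 0.426.
p = a·p₁ + b·p₂ ≈ (0.345, -0.405, 0.847); φ = arcsin(p_z) ≈ 57.85°, λ = atan2(p_y, p_x) ≈ -49.58°.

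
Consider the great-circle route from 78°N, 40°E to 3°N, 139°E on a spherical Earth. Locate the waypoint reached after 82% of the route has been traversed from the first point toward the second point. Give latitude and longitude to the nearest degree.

≈ 19°N, 136°E

Convert each endpoint to a unit vector on the sphere (x = cos φ cos λ, y = cos φ sin λ, z = sin φ).
The central angle between the endpoints is δ = arccos(p₁·p₂) ≈ 1.552 rad (88.9°).
Interpolate at f = 0.82 with slerp weights a = sin((1−f)δ)/sin δ ≈ 0.276, b = sin(fδ)/sin δ ≈ 0.956.
p = a·p₁ + b·p₂ ≈ (-0.677, 0.663, 0.320); φ = arcsin(p_z) ≈ 18.65°, λ = atan2(p_y, p_x) ≈ 135.57°.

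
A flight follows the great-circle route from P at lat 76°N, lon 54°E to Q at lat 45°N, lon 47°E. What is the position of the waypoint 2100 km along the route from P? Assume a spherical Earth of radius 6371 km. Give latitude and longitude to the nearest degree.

≈ lat 57°N, lon 48°E

The haversine formula gives a central angle δ ≈ 0.544 rad (31.1°) between the endpoints. The total great-circle distance is δ·R ≈ 0.544 × 6371 ≈ 3463 km, so the target fraction is f = 2100/3463 ≈ 0.606.
Interpolate at f ≈ 0.606 with slerp weights a = sin((1−f)δ)/sin δ ≈ 0.410, b = sin(fδ)/sin δ ≈ 0.626.
p = a·p₁ + b·p₂ ≈ (0.360, 0.404, 0.841); φ = arcsin(p_z) ≈ 57.23°, λ = atan2(p_y, p_x) ≈ 48.28°.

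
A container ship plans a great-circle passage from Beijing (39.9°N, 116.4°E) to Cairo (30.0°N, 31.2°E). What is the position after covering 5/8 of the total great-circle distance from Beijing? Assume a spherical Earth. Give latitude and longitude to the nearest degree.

≈ 41°N, 59°E

Write both endpoints as unit vectors p₁, p₂ with components (cos φ cos λ, cos φ sin λ, sin φ).
The central angle between the endpoints is δ = arccos(p₁·p₂) ≈ 1.185 rad (67.9°).
Interpolate at f = 5/8 with slerp weights a = sin((1−f)δ)/sin δ ≈ 0.464, b = sin(fδ)/sin δ ≈ 0.728.
p = a·p₁ + b·p₂ ≈ (0.381, 0.646, 0.662); φ = arcsin(p_z) ≈ 41.43°, λ = atan2(p_y, p_x) ≈ 59.44°.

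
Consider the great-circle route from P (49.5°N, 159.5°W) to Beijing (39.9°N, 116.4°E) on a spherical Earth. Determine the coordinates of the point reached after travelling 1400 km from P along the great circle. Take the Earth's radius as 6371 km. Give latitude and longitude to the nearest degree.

Write both endpoints as unit vectors p₁, p₂ with components (cos φ cos λ, cos φ sin λ, sin φ).
The central angle between the endpoints is δ = arccos(p₁·p₂) ≈ 1.002 rad (57.4°). The total great-circle distance is δ·R ≈ 1.002 × 6371 ≈ 6381 km, so the target fraction is f = 1400/6381 ≈ 0.219.
Interpolate at f ≈ 0.219 with slerp weights a = sin((1−f)δ)/sin δ ≈ 0.836, b = sin(fδ)/sin δ ≈ 0.259.
p = a·p₁ + b·p₂ ≈ (-0.597, -0.012, 0.802); φ = arcsin(p_z) ≈ 53.33°, λ = atan2(p_y, p_x) ≈ -178.81°.

≈ (53°N, 179°W)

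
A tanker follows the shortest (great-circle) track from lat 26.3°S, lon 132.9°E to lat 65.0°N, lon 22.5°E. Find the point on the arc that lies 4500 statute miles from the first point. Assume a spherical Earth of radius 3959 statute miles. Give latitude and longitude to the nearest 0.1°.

≈ lat 32.2°N, lon 102.8°E

From cos δ = sin φ₁ sin φ₂ + cos φ₁ cos φ₂ cos Δλ, the central angle is δ ≈ 2.134 rad (122.3°). The total great-circle distance is δ·R ≈ 2.134 × 3959 ≈ 8447 mi, so the target fraction is f = 4500/8447 ≈ 0.533.
Interpolate at f ≈ 0.533 with slerp weights a = sin((1−f)δ)/sin δ ≈ 0.993, b = sin(fδ)/sin δ ≈ 1.073.
p = a·p₁ + b·p₂ ≈ (-0.187, 0.826, 0.532); φ = arcsin(p_z) ≈ 32.16°, λ = atan2(p_y, p_x) ≈ 102.77°.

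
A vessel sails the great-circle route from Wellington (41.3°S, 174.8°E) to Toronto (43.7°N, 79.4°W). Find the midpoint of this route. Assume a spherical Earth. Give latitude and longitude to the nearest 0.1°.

≈ 2.0°N, 133.8°W

Write both endpoints as unit vectors p₁, p₂ with components (cos φ cos λ, cos φ sin λ, sin φ).
The central angle between the endpoints is δ = arccos(p₁·p₂) ≈ 2.219 rad (127.1°).
Interpolate at f = 1/2 with slerp weights a = sin((1−f)δ)/sin δ ≈ 1.123, b = sin(fδ)/sin δ ≈ 1.123.
p = a·p₁ + b·p₂ ≈ (-0.691, -0.722, 0.035); φ = arcsin(p_z) ≈ 1.99°, λ = atan2(p_y, p_x) ≈ -133.75°.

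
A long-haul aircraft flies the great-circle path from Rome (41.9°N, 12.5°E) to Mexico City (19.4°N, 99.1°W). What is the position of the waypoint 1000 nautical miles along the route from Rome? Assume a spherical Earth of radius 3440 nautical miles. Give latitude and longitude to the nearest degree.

Write both endpoints as unit vectors p₁, p₂ with components (cos φ cos λ, cos φ sin λ, sin φ).
The central angle between the endpoints is δ = arccos(p₁·p₂) ≈ 1.607 rad (92.1°). The total great-circle distance is δ·R ≈ 1.607 × 3440 ≈ 5530 nmi, so the target fraction is f = 1000/5530 ≈ 0.181.
Interpolate at f ≈ 0.181 with slerp weights a = sin((1−f)δ)/sin δ ≈ 0.969, b = sin(fδ)/sin δ ≈ 0.287.
p = a·p₁ + b·p₂ ≈ (0.661, -0.111, 0.742); φ = arcsin(p_z) ≈ 47.91°, λ = atan2(p_y, p_x) ≈ -9.54°.

≈ 48°N, 10°W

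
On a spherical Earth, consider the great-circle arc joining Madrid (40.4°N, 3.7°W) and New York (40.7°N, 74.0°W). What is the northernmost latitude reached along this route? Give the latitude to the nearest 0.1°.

The great circle lies in the plane with unit normal n̂ = (p₁ × p₂)/|p₁ × p₂|.
Here n̂_z ≈ -0.691; the vertex latitude is φ_max = arccos|n̂_z| ≈ 46.3°.
Check via Clairaut: cos φ_max = |cos φ₁| · sin C = cos(40.4°)·sin(65.1°) ≈ 0.691, again giving ≈ 46.3°.

≈ 46.3°N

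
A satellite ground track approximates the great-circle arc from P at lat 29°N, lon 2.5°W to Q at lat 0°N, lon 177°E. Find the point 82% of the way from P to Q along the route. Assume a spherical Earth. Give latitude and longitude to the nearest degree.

≈ lat 27°N, lon 177°E

Convert each endpoint to a unit vector on the sphere (x = cos φ cos λ, y = cos φ sin λ, z = sin φ).
The central angle between the endpoints is δ = arccos(p₁·p₂) ≈ 2.635 rad (151.0°).
Interpolate at f = 0.82 with slerp weights a = sin((1−f)δ)/sin δ ≈ 0.942, b = sin(fδ)/sin δ ≈ 1.713.
p = a·p₁ + b·p₂ ≈ (-0.888, 0.054, 0.457); φ = arcsin(p_z) ≈ 27.18°, λ = atan2(p_y, p_x) ≈ 176.54°.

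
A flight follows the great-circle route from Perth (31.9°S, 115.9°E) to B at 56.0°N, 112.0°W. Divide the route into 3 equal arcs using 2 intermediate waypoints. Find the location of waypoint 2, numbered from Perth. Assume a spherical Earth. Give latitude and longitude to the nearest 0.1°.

Convert each endpoint to a unit vector on the sphere (x = cos φ cos λ, y = cos φ sin λ, z = sin φ).
The central angle between the endpoints is δ = arccos(p₁·p₂) ≈ 2.429 rad (139.1°).
Interpolate at f = 2/3 with slerp weights a = sin((1−f)δ)/sin δ ≈ 1.107, b = sin(fδ)/sin δ ≈ 1.527.
p = a·p₁ + b·p₂ ≈ (-0.730, 0.054, 0.681); φ = arcsin(p_z) ≈ 42.93°, λ = atan2(p_y, p_x) ≈ 175.81°.

≈ 42.9°N, 175.8°E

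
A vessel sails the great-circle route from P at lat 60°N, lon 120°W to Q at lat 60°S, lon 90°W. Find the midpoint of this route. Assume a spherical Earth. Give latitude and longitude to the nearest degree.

≈ lat 0°N, lon 105°W

Convert each endpoint to a unit vector on the sphere (x = cos φ cos λ, y = cos φ sin λ, z = sin φ).
The central angle between the endpoints is δ = arccos(p₁·p₂) ≈ 2.134 rad (122.2°).
Interpolate at f = 1/2 with slerp weights a = sin((1−f)δ)/sin δ ≈ 1.035, b = sin(fδ)/sin δ ≈ 1.035.
p = a·p₁ + b·p₂ ≈ (-0.259, -0.966, 0.000); φ = arcsin(p_z) ≈ 0.00°, λ = atan2(p_y, p_x) ≈ -105.00°.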